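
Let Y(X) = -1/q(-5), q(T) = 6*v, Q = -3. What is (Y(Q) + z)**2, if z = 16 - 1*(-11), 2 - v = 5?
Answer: 237169/324 ≈ 732.00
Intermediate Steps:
v = -3 (v = 2 - 1*5 = 2 - 5 = -3)
q(T) = -18 (q(T) = 6*(-3) = -18)
Y(X) = 1/18 (Y(X) = -1/(-18) = -1*(-1/18) = 1/18)
z = 27 (z = 16 + 11 = 27)
(Y(Q) + z)**2 = (1/18 + 27)**2 = (487/18)**2 = 237169/324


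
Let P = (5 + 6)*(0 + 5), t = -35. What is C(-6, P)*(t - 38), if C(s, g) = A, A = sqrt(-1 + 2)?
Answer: -73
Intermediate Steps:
A = 1 (A = sqrt(1) = 1)
P = 55 (P = 11*5 = 55)
C(s, g) = 1
C(-6, P)*(t - 38) = 1*(-35 - 38) = 1*(-73) = -73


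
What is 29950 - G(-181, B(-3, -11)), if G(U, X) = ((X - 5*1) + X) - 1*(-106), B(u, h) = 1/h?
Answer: 328341/11 ≈ 29849.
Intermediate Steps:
G(U, X) = 101 + 2*X (G(U, X) = ((X - 5) + X) + 106 = ((-5 + X) + X) + 106 = (-5 + 2*X) + 106 = 101 + 2*X)
29950 - G(-181, B(-3, -11)) = 29950 - (101 + 2/(-11)) = 29950 - (101 + 2*(-1/11)) = 29950 - (101 - 2/11) = 29950 - 1*1109/11 = 29950 - 1109/11 = 328341/11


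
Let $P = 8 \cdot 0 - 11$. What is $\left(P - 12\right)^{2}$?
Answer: $529$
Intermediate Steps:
$P = -11$ ($P = 0 - 11 = -11$)
$\left(P - 12\right)^{2} = \left(-11 - 12\right)^{2} = \left(-23\right)^{2} = 529$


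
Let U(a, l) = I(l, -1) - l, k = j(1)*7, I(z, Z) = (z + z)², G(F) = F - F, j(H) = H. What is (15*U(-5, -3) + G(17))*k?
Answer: 4095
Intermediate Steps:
G(F) = 0
I(z, Z) = 4*z² (I(z, Z) = (2*z)² = 4*z²)
k = 7 (k = 1*7 = 7)
U(a, l) = -l + 4*l² (U(a, l) = 4*l² - l = -l + 4*l²)
(15*U(-5, -3) + G(17))*k = (15*(-3*(-1 + 4*(-3))) + 0)*7 = (15*(-3*(-1 - 12)) + 0)*7 = (15*(-3*(-13)) + 0)*7 = (15*39 + 0)*7 = (585 + 0)*7 = 585*7 = 4095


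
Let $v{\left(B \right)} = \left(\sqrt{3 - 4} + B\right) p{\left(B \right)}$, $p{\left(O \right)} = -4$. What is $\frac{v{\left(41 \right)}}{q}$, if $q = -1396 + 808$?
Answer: $\frac{41}{147} + \frac{i}{147} \approx 0.27891 + 0.0068027 i$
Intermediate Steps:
$q = -588$
$v{\left(B \right)} = - 4 i - 4 B$ ($v{\left(B \right)} = \left(\sqrt{3 - 4} + B\right) \left(-4\right) = \left(\sqrt{-1} + B\right) \left(-4\right) = \left(i + B\right) \left(-4\right) = - 4 i - 4 B$)
$\frac{v{\left(41 \right)}}{q} = \frac{- 4 i - 164}{-588} = \left(- 4 i - 164\right) \left(- \frac{1}{588}\right) = \left(-164 - 4 i\right) \left(- \frac{1}{588}\right) = \frac{41}{147} + \frac{i}{147}$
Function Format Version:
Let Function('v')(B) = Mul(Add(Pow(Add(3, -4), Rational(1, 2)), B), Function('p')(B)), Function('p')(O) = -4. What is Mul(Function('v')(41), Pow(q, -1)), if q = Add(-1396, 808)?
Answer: Add(Rational(41, 147), Mul(Rational(1, 147), I)) ≈ Add(0.27891, Mul(0.0068027, I))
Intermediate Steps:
q = -588
Function('v')(B) = Add(Mul(-4, I), Mul(-4, B)) (Function('v')(B) = Mul(Add(Pow(Add(3, -4), Rational(1, 2)), B), -4) = Mul(Add(Pow(-1, Rational(1, 2)), B), -4) = Mul(Add(I, B), -4) = Add(Mul(-4, I), Mul(-4, B)))
Mul(Function('v')(41), Pow(q, -1)) = Mul(Add(Mul(-4, I), Mul(-4, 41)), Pow(-588, -1)) = Mul(Add(Mul(-4, I), -164), Rational(-1, 588)) = Mul(Add(-164, Mul(-4, I)), Rational(-1, 588)) = Add(Rational(41, 147), Mul(Rational(1, 147), I))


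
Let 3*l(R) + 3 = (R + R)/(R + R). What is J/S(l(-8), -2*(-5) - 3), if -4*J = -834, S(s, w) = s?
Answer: -1251/4 ≈ -312.75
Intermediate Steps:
l(R) = -⅔ (l(R) = -1 + ((R + R)/(R + R))/3 = -1 + ((2*R)/((2*R)))/3 = -1 + ((2*R)*(1/(2*R)))/3 = -1 + (⅓)*1 = -1 + ⅓ = -⅔)
J = 417/2 (J = -¼*(-834) = 417/2 ≈ 208.50)
J/S(l(-8), -2*(-5) - 3) = 417/(2*(-⅔)) = (417/2)*(-3/2) = -1251/4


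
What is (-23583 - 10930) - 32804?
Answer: -67317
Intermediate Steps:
(-23583 - 10930) - 32804 = -34513 - 32804 = -67317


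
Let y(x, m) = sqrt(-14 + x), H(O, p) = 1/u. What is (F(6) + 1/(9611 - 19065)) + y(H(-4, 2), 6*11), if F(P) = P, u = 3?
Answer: 56723/9454 + I*sqrt(123)/3 ≈ 5.9999 + 3.6968*I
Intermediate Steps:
H(O, p) = 1/3
(F(6) + 1/(9611 - 19065)) + y(H(-4, 2), 6*11) = (6 + 1/(9611 - 19065)) + sqrt(-14 + 1/3) = (6 + 1/(-9454)) + sqrt(-41/3) = (6 - 1/9454) + I*sqrt(123)/3 = 56723/9454 + I*sqrt(123)/3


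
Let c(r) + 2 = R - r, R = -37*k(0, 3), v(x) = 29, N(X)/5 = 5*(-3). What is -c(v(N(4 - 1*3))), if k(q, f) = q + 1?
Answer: 68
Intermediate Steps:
N(X) = -75 (N(X) = 5*(5*(-3)) = 5*(-15) = -75)
k(q, f) = 1 + q
R = -37 (R = -37*(1 + 0) = -37*1 = -37)
c(r) = -39 - r (c(r) = -2 + (-37 - r) = -39 - r)
-c(v(N(4 - 1*3))) = -(-39 - 1*29) = -(-39 - 29) = -1*(-68) = 68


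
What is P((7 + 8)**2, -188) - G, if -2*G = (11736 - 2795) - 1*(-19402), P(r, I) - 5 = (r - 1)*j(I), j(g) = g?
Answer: -55871/2 ≈ -27936.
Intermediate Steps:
P(r, I) = 5 + I*(-1 + r) (P(r, I) = 5 + (r - 1)*I = 5 + (-1 + r)*I = 5 + I*(-1 + r))
G = -28343/2 (G = -((11736 - 2795) - 1*(-19402))/2 = -(8941 + 19402)/2 = -1/2*28343 = -28343/2 ≈ -14172.)
P((7 + 8)**2, -188) - G = (5 - 1*(-188) - 188*(7 + 8)**2) - 1*(-28343/2) = (5 + 188 - 188*15**2) + 28343/2 = (5 + 188 - 188*225) + 28343/2 = (5 + 188 - 42300) + 28343/2 = -42107 + 28343/2 = -55871/2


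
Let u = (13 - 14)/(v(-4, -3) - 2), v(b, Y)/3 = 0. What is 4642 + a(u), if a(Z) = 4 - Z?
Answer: 9291/2 ≈ 4645.5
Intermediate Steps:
v(b, Y) = 0 (v(b, Y) = 3*0 = 0)
u = 1/2 (u = (13 - 14)/(0 - 2) = -1/(-2) = -1*(-1/2) = 1/2 ≈ 0.50000)
4642 + a(u) = 4642 + (4 - 1*1/2) = 4642 + (4 - 1/2) = 4642 + 7/2 = 9291/2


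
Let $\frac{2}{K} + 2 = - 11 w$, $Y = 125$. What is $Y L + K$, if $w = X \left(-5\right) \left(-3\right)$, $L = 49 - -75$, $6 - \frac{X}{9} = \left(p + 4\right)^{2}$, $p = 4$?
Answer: $\frac{667492001}{43064} \approx 15500.0$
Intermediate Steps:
$X = -522$ ($X = 54 - 9 \left(4 + 4\right)^{2} = 54 - 9 \cdot 8^{2} = 54 - 576 = -522$)
$L = 124$ ($L = 49 + 75 = 124$)
$w = -7830$ ($w = \left(-522\right) \left(-5\right) \left(-3\right) = 2610 \left(-3\right) = -7830$)
$K = \frac{1}{43064}$ ($K = \frac{2}{-2 - -86130} = \frac{2}{-2 + 86130} = \frac{2}{86128} = 2 \cdot \frac{1}{86128} = \frac{1}{43064} \approx 2.3221 \cdot 10^{-5}$)
$Y L + K = 125 \cdot 124 + \frac{1}{43064} = 15500 + \frac{1}{43064} = \frac{667492001}{43064}$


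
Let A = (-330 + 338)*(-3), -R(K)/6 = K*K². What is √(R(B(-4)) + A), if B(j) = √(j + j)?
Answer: 2*√(-6 + 24*I*√2) ≈ 7.5455 + 8.9964*I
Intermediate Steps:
B(j) = √2*√j (B(j) = √(2*j) = √2*√j)
R(K) = -6*K³ (R(K) = -6*K*K² = -6*K³)
A = -24 (A = 8*(-3) = -24)
√(R(B(-4)) + A) = √(-6*(-16*I*√2) - 24) = √(-(-96)*I*√2 - 24) = √(96*I*√2 - 24) = √(-24 + 96*I*√2)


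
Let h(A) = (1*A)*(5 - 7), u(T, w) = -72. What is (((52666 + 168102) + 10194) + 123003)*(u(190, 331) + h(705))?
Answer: -524576130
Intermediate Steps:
h(A) = -2*A (h(A) = A*(-2) = -2*A)
(((52666 + 168102) + 10194) + 123003)*(u(190, 331) + h(705)) = (((52666 + 168102) + 10194) + 123003)*(-72 - 2*705) = ((220768 + 10194) + 123003)*(-72 - 1410) = (230962 + 123003)*(-1482) = 353965*(-1482) = -524576130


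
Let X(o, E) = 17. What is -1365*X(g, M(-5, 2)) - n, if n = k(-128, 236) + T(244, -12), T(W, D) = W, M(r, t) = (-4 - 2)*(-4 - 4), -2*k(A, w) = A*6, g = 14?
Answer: -23833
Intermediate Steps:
k(A, w) = -3*A (k(A, w) = -A*6/2 = -3*A)
M(r, t) = 48 (M(r, t) = -6*(-8) = 48)
n = 628 (n = -3*(-128) + 244 = 384 + 244 = 628)
-1365*X(g, M(-5, 2)) - n = -1365*17 - 1*628 = -23205 - 628 = -23833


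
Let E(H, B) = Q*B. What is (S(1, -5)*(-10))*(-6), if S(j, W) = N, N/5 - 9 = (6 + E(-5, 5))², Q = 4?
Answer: 205500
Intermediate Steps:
E(H, B) = 4*B
N = 3425 (N = 45 + 5*(6 + 4*5)² = 45 + 5*(6 + 20)² = 45 + 5*26² = 45 + 5*676 = 45 + 3380 = 3425)
S(j, W) = 3425
(S(1, -5)*(-10))*(-6) = (3425*(-10))*(-6) = -34250*(-6) = 205500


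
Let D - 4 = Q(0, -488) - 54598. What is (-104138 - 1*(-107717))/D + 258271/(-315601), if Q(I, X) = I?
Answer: -390502127/441792846 ≈ -0.88390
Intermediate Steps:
D = -54594 (D = 4 + (0 - 54598) = 4 - 54598 = -54594)
(-104138 - 1*(-107717))/D + 258271/(-315601) = (-104138 - 1*(-107717))/(-54594) + 258271/(-315601) = (-104138 + 107717)*(-1/54594) + 258271*(-1/315601) = 3579*(-1/54594) - 19867/24277 = -1193/18198 - 19867/24277 = -390502127/441792846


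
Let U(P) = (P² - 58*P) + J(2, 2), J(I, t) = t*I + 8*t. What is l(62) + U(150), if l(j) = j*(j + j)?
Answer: 21508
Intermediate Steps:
l(j) = 2*j² (l(j) = j*(2*j) = 2*j²)
J(I, t) = 8*t + I*t (J(I, t) = I*t + 8*t = 8*t + I*t)
U(P) = 20 + P² - 58*P (U(P) = (P² - 58*P) + 2*(8 + 2) = (P² - 58*P) + 2*10 = (P² - 58*P) + 20 = 20 + P² - 58*P)
l(62) + U(150) = 2*62² + (20 + 150² - 58*150) = 2*3844 + (20 + 22500 - 8700) = 7688 + 13820 = 21508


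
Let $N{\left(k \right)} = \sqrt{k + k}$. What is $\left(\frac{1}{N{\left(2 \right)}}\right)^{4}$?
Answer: $\frac{1}{16} \approx 0.0625$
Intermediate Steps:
$N{\left(k \right)} = \sqrt{2} \sqrt{k}$ ($N{\left(k \right)} = \sqrt{2 k} = \sqrt{2} \sqrt{k}$)
$\left(\frac{1}{N{\left(2 \right)}}\right)^{4} = \left(\frac{1}{\sqrt{2} \sqrt{2}}\right)^{4} = \left(\frac{1}{2}\right)^{4} = \frac{1}{16}$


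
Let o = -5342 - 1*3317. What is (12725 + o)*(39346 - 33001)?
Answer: 25798770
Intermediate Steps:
o = -8659 (o = -5342 - 3317 = -8659)
(12725 + o)*(39346 - 33001) = (12725 - 8659)*(39346 - 33001) = 4066*6345 = 25798770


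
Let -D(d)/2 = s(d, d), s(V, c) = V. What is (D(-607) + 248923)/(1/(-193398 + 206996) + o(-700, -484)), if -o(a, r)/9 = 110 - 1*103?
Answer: -3401362926/856673 ≈ -3970.4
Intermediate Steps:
o(a, r) = -63 (o(a, r) = -9*(110 - 1*103) = -9*(110 - 103) = -9*7 = -63)
D(d) = -2*d
(D(-607) + 248923)/(1/(-193398 + 206996) + o(-700, -484)) = (-2*(-607) + 248923)/(1/(-193398 + 206996) - 63) = (1214 + 248923)/(1/13598 - 63) = 250137/(1/13598 - 63) = 250137/(-856673/13598) = 250137*(-13598/856673) = -3401362926/856673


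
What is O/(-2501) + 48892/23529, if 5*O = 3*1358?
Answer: 515537314/294230145 ≈ 1.7522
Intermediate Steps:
O = 4074/5 (O = (3*1358)/5 = (1/5)*4074 = 4074/5 ≈ 814.80)
O/(-2501) + 48892/23529 = (4074/5)/(-2501) + 48892/23529 = (4074/5)*(-1/2501) + 48892*(1/23529) = -4074/12505 + 48892/23529 = 515537314/294230145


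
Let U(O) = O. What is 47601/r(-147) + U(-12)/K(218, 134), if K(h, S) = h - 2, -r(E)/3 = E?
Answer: 95153/882 ≈ 107.88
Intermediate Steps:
r(E) = -3*E
K(h, S) = -2 + h
47601/r(-147) + U(-12)/K(218, 134) = 47601/((-3*(-147))) - 12/(-2 + 218) = 47601/441 - 12/216 = 47601*(1/441) - 12*1/216 = 5289/49 - 1/18 = 95153/882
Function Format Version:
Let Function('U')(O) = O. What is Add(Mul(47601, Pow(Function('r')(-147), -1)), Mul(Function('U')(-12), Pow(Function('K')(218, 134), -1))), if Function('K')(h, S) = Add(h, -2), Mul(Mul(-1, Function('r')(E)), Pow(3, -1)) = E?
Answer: Rational(95153, 882) ≈ 107.88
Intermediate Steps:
Function('r')(E) = Mul(-3, E)
Function('K')(h, S) = Add(-2, h)
Add(Mul(47601, Pow(Function('r')(-147), -1)), Mul(Function('U')(-12), Pow(Function('K')(218, 134), -1))) = Add(Mul(47601, Pow(Mul(-3, -147), -1)), Mul(-12, Pow(Add(-2, 218), -1))) = Add(Mul(47601, Pow(441, -1)), Mul(-12, Pow(216, -1))) = Add(Mul(47601, Rational(1, 441)), Mul(-12, Rational(1, 216))) = Add(Rational(5289, 49), Rational(-1, 18)) = Rational(95153, 882)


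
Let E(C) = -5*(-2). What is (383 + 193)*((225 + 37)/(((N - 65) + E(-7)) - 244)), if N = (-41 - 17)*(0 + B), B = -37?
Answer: 150912/1847 ≈ 81.707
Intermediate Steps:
N = 2146 (N = (-41 - 17)*(0 - 37) = -58*(-37) = 2146)
E(C) = 10
(383 + 193)*((225 + 37)/(((N - 65) + E(-7)) - 244)) = (383 + 193)*((225 + 37)/(((2146 - 65) + 10) - 244)) = 576*(262/((2081 + 10) - 244)) = 576*(262/(2091 - 244)) = 576*(262/1847) = 150912/1847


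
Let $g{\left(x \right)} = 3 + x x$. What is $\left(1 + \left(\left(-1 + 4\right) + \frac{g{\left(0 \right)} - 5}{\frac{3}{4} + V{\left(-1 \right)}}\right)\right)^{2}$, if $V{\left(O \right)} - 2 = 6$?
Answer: $\frac{17424}{1225} \approx 14.224$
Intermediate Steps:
$g{\left(x \right)} = 3 + x^{2}$
$V{\left(O \right)} = 8$ ($V{\left(O \right)} = 2 + 6 = 8$)
$\left(1 + \left(\left(-1 + 4\right) + \frac{g{\left(0 \right)} - 5}{\frac{3}{4} + V{\left(-1 \right)}}\right)\right)^{2} = \left(1 + \left(\left(-1 + 4\right) + \frac{\left(3 + 0^{2}\right) - 5}{\frac{3}{4} + 8}\right)\right)^{2} = \left(1 + \left(3 + \frac{\left(3 + 0\right) - 5}{3 \cdot \frac{1}{4} + 8}\right)\right)^{2} = \left(1 + \left(3 + \frac{3 - 5}{\frac{3}{4} + 8}\right)\right)^{2} = \left(1 + \left(3 - \frac{2}{\frac{35}{4}}\right)\right)^{2} = \left(1 + \left(3 - \frac{8}{35}\right)\right)^{2} = \left(1 + \frac{97}{35}\right)^{2} = \left(\frac{132}{35}\right)^{2} = \frac{17424}{1225}$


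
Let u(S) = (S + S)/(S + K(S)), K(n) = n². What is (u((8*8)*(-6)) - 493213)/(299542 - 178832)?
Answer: -188900581/46231930 ≈ -4.0859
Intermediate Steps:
u(S) = 2*S/(S + S²) (u(S) = (S + S)/(S + S²) = (2*S)/(S + S²) = 2*S/(S + S²))
(u((8*8)*(-6)) - 493213)/(299542 - 178832) = (2/(1 + (8*8)*(-6)) - 493213)/(299542 - 178832) = (2/(1 + 64*(-6)) - 493213)/120710 = (2/(1 - 384) - 493213)*(1/120710) = (2/(-383) - 493213)*(1/120710) = (2*(-1/383) - 493213)*(1/120710) = (-2/383 - 493213)*(1/120710) = -188900581/383*1/120710 = -188900581/46231930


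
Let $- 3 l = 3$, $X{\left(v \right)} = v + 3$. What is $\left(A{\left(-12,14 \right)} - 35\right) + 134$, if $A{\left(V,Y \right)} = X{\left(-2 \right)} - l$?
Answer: $101$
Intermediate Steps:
$X{\left(v \right)} = 3 + v$
$l = -1$ ($l = \left(- \frac{1}{3}\right) 3 = -1$)
$A{\left(V,Y \right)} = 2$ ($A{\left(V,Y \right)} = \left(3 - 2\right) - -1 = 1 + 1 = 2$)
$\left(A{\left(-12,14 \right)} - 35\right) + 134 = \left(2 - 35\right) + 134 = -33 + 134 = 101$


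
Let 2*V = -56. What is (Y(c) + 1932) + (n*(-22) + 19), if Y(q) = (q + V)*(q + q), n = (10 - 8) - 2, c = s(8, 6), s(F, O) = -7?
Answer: 2441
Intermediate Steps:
c = -7
V = -28 (V = (½)*(-56) = -28)
n = 0 (n = 2 - 2 = 0)
Y(q) = 2*q*(-28 + q) (Y(q) = (q - 28)*(q + q) = (-28 + q)*(2*q) = 2*q*(-28 + q))
(Y(c) + 1932) + (n*(-22) + 19) = (2*(-7)*(-28 - 7) + 1932) + (0*(-22) + 19) = (2*(-7)*(-35) + 1932) + (0 + 19) = (490 + 1932) + 19 = 2422 + 19 = 2441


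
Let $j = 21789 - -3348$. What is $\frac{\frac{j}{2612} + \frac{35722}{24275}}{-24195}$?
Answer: $- \frac{703506539}{1534115428500} \approx -0.00045857$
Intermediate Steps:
$j = 25137$ ($j = 21789 + 3348 = 25137$)
$\frac{\frac{j}{2612} + \frac{35722}{24275}}{-24195} = \frac{\frac{25137}{2612} + \frac{35722}{24275}}{-24195} = \left(25137 \cdot \frac{1}{2612} + 35722 \cdot \frac{1}{24275}\right) \left(- \frac{1}{24195}\right) = \left(\frac{25137}{2612} + \frac{35722}{24275}\right) \left(- \frac{1}{24195}\right) = \frac{703506539}{63406300} \left(- \frac{1}{24195}\right) = - \frac{703506539}{1534115428500}$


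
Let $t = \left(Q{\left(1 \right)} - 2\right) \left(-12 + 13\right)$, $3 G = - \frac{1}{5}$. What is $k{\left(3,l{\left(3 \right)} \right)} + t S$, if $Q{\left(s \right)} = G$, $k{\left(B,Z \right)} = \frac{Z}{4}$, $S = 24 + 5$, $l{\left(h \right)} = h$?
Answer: $- \frac{3551}{60} \approx -59.183$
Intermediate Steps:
$G = - \frac{1}{15}$ ($G = \frac{\left(-1\right) \frac{1}{5}}{3} = \frac{1}{3} \left(- \frac{1}{5}\right) = - \frac{1}{15} \approx -0.066667$)
$S = 29$
$k{\left(B,Z \right)} = \frac{Z}{4}$ ($k{\left(B,Z \right)} = Z \frac{1}{4} = \frac{Z}{4}$)
$Q{\left(s \right)} = - \frac{1}{15}$
$t = - \frac{31}{15}$ ($t = \left(- \frac{1}{15} - 2\right) \left(-12 + 13\right) = \left(- \frac{31}{15}\right) 1 = - \frac{31}{15} \approx -2.0667$)
$k{\left(3,l{\left(3 \right)} \right)} + t S = \frac{1}{4} \cdot 3 - \frac{899}{15} = \frac{3}{4} - \frac{899}{15} = - \frac{3551}{60}$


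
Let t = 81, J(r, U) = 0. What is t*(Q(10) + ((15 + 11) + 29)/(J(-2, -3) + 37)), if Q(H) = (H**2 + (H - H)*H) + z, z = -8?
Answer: 280179/37 ≈ 7572.4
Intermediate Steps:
Q(H) = -8 + H**2 (Q(H) = (H**2 + (H - H)*H) - 8 = (H**2 + 0*H) - 8 = (H**2 + 0) - 8 = H**2 - 8 = -8 + H**2)
t*(Q(10) + ((15 + 11) + 29)/(J(-2, -3) + 37)) = 81*((-8 + 10**2) + ((15 + 11) + 29)/(0 + 37)) = 81*((-8 + 100) + (26 + 29)/37) = 81*(92 + 55*(1/37)) = 81*(92 + 55/37) = 81*(3459/37) = 280179/37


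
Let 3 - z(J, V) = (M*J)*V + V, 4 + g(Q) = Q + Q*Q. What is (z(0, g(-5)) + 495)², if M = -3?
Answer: 232324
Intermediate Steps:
g(Q) = -4 + Q + Q² (g(Q) = -4 + (Q + Q*Q) = -4 + (Q + Q²) = -4 + Q + Q²)
z(J, V) = 3 - V + 3*J*V (z(J, V) = 3 - ((-3*J)*V + V) = 3 - (-3*J*V + V) = 3 - (V - 3*J*V) = 3 + (-V + 3*J*V) = 3 - V + 3*J*V)
(z(0, g(-5)) + 495)² = ((3 - (-4 - 5 + (-5)²) + 3*0*(-4 - 5 + (-5)²)) + 495)² = ((3 - (-4 - 5 + 25) + 3*0*(-4 - 5 + 25)) + 495)² = ((3 - 1*16 + 3*0*16) + 495)² = ((3 - 16 + 0) + 495)² = (-13 + 495)² = 482² = 232324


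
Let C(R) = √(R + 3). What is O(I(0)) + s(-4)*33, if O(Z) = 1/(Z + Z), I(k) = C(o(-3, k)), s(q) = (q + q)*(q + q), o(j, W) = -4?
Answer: 2112 - I/2 ≈ 2112.0 - 0.5*I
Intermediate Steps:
s(q) = 4*q² (s(q) = (2*q)*(2*q) = 4*q²)
C(R) = √(3 + R)
I(k) = I (I(k) = √(3 - 4) = √(-1) = I)
O(Z) = 1/(2*Z)
O(I(0)) + s(-4)*33 = 1/(2*I) + (4*(-4)²)*33 = (-I)/2 + (4*16)*33 = -I/2 + 64*33 = -I/2 + 2112 = 2112 - I/2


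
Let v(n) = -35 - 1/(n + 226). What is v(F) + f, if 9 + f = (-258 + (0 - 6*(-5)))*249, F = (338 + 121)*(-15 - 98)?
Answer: -2934035055/51641 ≈ -56816.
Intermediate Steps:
F = -51867 (F = 459*(-113) = -51867)
v(n) = -35 - 1/(226 + n)
f = -56781 (f = -9 + (-258 + (0 - 6*(-5)))*249 = -9 + (-258 + (0 + 30))*249 = -9 + (-258 + 30)*249 = -9 - 228*249 = -9 - 56772 = -56781)
v(F) + f = (-7911 - 35*(-51867))/(226 - 51867) - 56781 = (-7911 + 1815345)/(-51641) - 56781 = -1/51641*1807434 - 56781 = -1807434/51641 - 56781 = -2934035055/51641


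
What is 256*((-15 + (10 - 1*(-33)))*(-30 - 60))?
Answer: -645120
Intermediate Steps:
256*((-15 + (10 - 1*(-33)))*(-30 - 60)) = 256*((-15 + (10 + 33))*(-90)) = 256*((-15 + 43)*(-90)) = 256*(28*(-90)) = 256*(-2520) = -645120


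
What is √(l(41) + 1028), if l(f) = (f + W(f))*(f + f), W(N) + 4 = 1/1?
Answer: 4*√259 ≈ 64.374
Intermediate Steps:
W(N) = -3 (W(N) = -4 + 1/1 = -4 + 1 = -3)
l(f) = 2*f*(-3 + f) (l(f) = (f - 3)*(f + f) = (-3 + f)*(2*f) = 2*f*(-3 + f))
√(l(41) + 1028) = √(2*41*(-3 + 41) + 1028) = √(2*41*38 + 1028) = √(3116 + 1028) = √4144 = 4*√259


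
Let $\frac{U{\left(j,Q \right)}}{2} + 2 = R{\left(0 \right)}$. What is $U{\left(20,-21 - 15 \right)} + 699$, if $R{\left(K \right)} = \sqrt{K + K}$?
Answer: $695$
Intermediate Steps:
$R{\left(K \right)} = \sqrt{2} \sqrt{K}$ ($R{\left(K \right)} = \sqrt{2 K} = \sqrt{2} \sqrt{K}$)
$U{\left(j,Q \right)} = -4$ ($U{\left(j,Q \right)} = -4 + 2 \sqrt{2} \sqrt{0} = -4 + 2 \sqrt{2} \cdot 0 = -4 + 2 \cdot 0 = -4 + 0 = -4$)
$U{\left(20,-21 - 15 \right)} + 699 = -4 + 699 = 695$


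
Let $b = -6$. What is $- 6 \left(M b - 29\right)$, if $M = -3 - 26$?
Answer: $-870$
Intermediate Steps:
$M = -29$ ($M = -3 - 26 = -29$)
$- 6 \left(M b - 29\right) = - 6 \left(\left(-29\right) \left(-6\right) - 29\right) = - 6 \left(174 - 29\right) = \left(-6\right) 145 = -870$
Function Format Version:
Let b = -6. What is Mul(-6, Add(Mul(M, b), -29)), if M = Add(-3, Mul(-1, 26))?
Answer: -870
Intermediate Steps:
M = -29 (M = Add(-3, -26) = -29)
Mul(-6, Add(Mul(M, b), -29)) = Mul(-6, Add(Mul(-29, -6), -29)) = Mul(-6, Add(174, -29)) = Mul(-6, 145) = -870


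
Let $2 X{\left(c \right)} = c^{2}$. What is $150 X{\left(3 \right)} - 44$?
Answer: $631$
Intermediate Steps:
$X{\left(c \right)} = \frac{c^{2}}{2}$
$150 X{\left(3 \right)} - 44 = 150 \frac{3^{2}}{2} - 44 = 150 \cdot \frac{1}{2} \cdot 9 - 44 = 150 \cdot \frac{9}{2} - 44 = 675 - 44 = 631$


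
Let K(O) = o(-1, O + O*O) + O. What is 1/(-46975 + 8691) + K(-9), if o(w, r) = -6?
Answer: -574261/38284 ≈ -15.000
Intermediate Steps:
K(O) = -6 + O
1/(-46975 + 8691) + K(-9) = 1/(-46975 + 8691) + (-6 - 9) = 1/(-38284) - 15 = -1/38284 - 15 = -574261/38284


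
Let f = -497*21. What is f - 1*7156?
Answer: -17593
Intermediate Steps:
f = -10437
f - 1*7156 = -10437 - 1*7156 = -10437 - 7156 = -17593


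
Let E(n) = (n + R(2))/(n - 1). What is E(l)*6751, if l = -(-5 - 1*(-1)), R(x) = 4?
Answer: 54008/3 ≈ 18003.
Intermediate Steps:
l = 4 (l = -(-5 + 1) = -1*(-4) = 4)
E(n) = (4 + n)/(-1 + n) (E(n) = (n + 4)/(n - 1) = (4 + n)/(-1 + n))
E(l)*6751 = ((4 + 4)/(-1 + 4))*6751 = (8/3)*6751 = 54008/3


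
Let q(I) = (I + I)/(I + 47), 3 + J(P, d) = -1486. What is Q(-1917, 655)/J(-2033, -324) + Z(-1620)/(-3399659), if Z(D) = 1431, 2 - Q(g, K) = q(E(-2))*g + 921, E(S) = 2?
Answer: 126917052026/248042520299 ≈ 0.51167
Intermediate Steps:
J(P, d) = -1489 (J(P, d) = -3 - 1486 = -1489)
q(I) = 2*I/(47 + I) (q(I) = (2*I)/(47 + I) = 2*I/(47 + I))
Q(g, K) = -919 - 4*g/49 (Q(g, K) = 2 - ((2*2/(47 + 2))*g + 921) = 2 - ((2*2/49)*g + 921) = 2 - ((2*2*(1/49))*g + 921) = 2 - (4*g/49 + 921) = 2 - (921 + 4*g/49) = 2 + (-921 - 4*g/49) = -919 - 4*g/49)
Q(-1917, 655)/J(-2033, -324) + Z(-1620)/(-3399659) = (-919 - 4/49*(-1917))/(-1489) + 1431/(-3399659) = (-919 + 7668/49)*(-1/1489) + 1431*(-1/3399659) = -37363/49*(-1/1489) - 1431/3399659 = 37363/72961 - 1431/3399659 = 126917052026/248042520299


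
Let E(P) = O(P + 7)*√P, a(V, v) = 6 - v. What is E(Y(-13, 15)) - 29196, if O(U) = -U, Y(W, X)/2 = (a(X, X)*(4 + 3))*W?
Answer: -29196 - 4935*√182 ≈ -95773.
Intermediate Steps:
Y(W, X) = 2*W*(42 - 7*X) (Y(W, X) = 2*(((6 - X)*(4 + 3))*W) = 2*(((6 - X)*7)*W) = 2*((42 - 7*X)*W) = 2*(W*(42 - 7*X)) = 2*W*(42 - 7*X))
E(P) = √P*(-7 - P) (E(P) = (-(P + 7))*√P = (-(7 + P))*√P = (-7 - P)*√P = √P*(-7 - P))
E(Y(-13, 15)) - 29196 = √(14*(-13)*(6 - 1*15))*(-7 - 14*(-13)*(6 - 1*15)) - 29196 = √(14*(-13)*(6 - 15))*(-7 - 14*(-13)*(6 - 15)) - 29196 = √(14*(-13)*(-9))*(-7 - 14*(-13)*(-9)) - 29196 = √1638*(-7 - 1*1638) - 29196 = (3*√182)*(-7 - 1638) - 29196 = (3*√182)*(-1645) - 29196 = -4935*√182 - 29196 = -29196 - 4935*√182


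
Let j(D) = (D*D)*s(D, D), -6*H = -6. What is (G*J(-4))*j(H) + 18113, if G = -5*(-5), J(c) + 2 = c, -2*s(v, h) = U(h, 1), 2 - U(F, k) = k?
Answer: 18188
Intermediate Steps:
H = 1 (H = -⅙*(-6) = 1)
U(F, k) = 2 - k
s(v, h) = -½ (s(v, h) = -(2 - 1*1)/2 = -(2 - 1)/2 = -½*1 = -½)
J(c) = -2 + c
G = 25
j(D) = -D²/2 (j(D) = (D*D)*(-½) = D²*(-½) = -D²/2)
(G*J(-4))*j(H) + 18113 = (25*(-2 - 4))*(-½*1²) + 18113 = (25*(-6))*(-½*1) + 18113 = -150*(-½) + 18113 = 75 + 18113 = 18188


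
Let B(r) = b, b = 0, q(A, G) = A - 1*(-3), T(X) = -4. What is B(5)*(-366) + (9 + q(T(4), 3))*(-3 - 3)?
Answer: -48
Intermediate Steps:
q(A, G) = 3 + A (q(A, G) = A + 3 = 3 + A)
B(r) = 0
B(5)*(-366) + (9 + q(T(4), 3))*(-3 - 3) = 0*(-366) + (9 + (3 - 4))*(-3 - 3) = 0 + (9 - 1)*(-6) = 0 + 8*(-6) = 0 - 48 = -48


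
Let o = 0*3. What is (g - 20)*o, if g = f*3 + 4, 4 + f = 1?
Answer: 0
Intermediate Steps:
f = -3 (f = -4 + 1 = -3)
o = 0
g = -5 (g = -3*3 + 4 = -9 + 4 = -5)
(g - 20)*o = (-5 - 20)*0 = -25*0 = 0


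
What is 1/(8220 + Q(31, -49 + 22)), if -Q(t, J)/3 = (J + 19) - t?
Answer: 1/8337 ≈ 0.00011995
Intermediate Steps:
Q(t, J) = -57 - 3*J + 3*t (Q(t, J) = -3*((J + 19) - t) = -3*((19 + J) - t) = -3*(19 + J - t) = -57 - 3*J + 3*t)
1/(8220 + Q(31, -49 + 22)) = 1/(8220 + (-57 - 3*(-49 + 22) + 3*31)) = 1/(8220 + (-57 - 3*(-27) + 93)) = 1/(8220 + (-57 + 81 + 93)) = 1/(8220 + 117) = 1/8337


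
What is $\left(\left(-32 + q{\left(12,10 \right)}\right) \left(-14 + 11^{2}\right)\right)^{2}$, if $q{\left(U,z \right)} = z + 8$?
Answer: $2244004$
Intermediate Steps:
$q{\left(U,z \right)} = 8 + z$
$\left(\left(-32 + q{\left(12,10 \right)}\right) \left(-14 + 11^{2}\right)\right)^{2} = \left(\left(-32 + \left(8 + 10\right)\right) \left(-14 + 11^{2}\right)\right)^{2} = \left(\left(-32 + 18\right) \left(-14 + 121\right)\right)^{2} = \left(\left(-14\right) 107\right)^{2} = \left(-1498\right)^{2} = 2244004$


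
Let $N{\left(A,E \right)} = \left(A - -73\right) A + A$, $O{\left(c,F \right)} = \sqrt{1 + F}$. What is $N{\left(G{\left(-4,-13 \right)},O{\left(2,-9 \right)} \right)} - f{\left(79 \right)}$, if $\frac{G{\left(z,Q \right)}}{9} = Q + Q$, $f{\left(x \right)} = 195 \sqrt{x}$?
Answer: $37440 - 195 \sqrt{79} \approx 35707.0$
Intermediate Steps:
$G{\left(z,Q \right)} = 18 Q$ ($G{\left(z,Q \right)} = 9 \left(Q + Q\right) = 9 \cdot 2 Q = 18 Q$)
$N{\left(A,E \right)} = A + A \left(73 + A\right)$ ($N{\left(A,E \right)} = \left(A + 73\right) A + A = \left(73 + A\right) A + A = A \left(73 + A\right) + A = A + A \left(73 + A\right)$)
$N{\left(G{\left(-4,-13 \right)},O{\left(2,-9 \right)} \right)} - f{\left(79 \right)} = 18 \left(-13\right) \left(74 + 18 \left(-13\right)\right) - 195 \sqrt{79} = - 234 \left(74 - 234\right) - 195 \sqrt{79} = \left(-234\right) \left(-160\right) - 195 \sqrt{79} = 37440 - 195 \sqrt{79}$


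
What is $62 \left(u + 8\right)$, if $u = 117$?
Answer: $7750$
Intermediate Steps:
$62 \left(u + 8\right) = 62 \left(117 + 8\right) = 62 \cdot 125 = 7750$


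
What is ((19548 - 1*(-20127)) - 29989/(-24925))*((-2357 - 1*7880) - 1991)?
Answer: -12092628262992/24925 ≈ -4.8516e+8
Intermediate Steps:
((19548 - 1*(-20127)) - 29989/(-24925))*((-2357 - 1*7880) - 1991) = ((19548 + 20127) - 29989*(-1/24925))*((-2357 - 7880) - 1991) = (39675 + 29989/24925)*(-10237 - 1991) = (988929364/24925)*(-12228) = -12092628262992/24925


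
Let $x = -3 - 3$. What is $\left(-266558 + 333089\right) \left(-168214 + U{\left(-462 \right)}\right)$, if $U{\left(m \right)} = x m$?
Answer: $-11007021702$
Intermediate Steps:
$x = -6$
$U{\left(m \right)} = - 6 m$
$\left(-266558 + 333089\right) \left(-168214 + U{\left(-462 \right)}\right) = \left(-266558 + 333089\right) \left(-168214 - -2772\right) = 66531 \left(-168214 + 2772\right) = 66531 \left(-165442\right) = -11007021702$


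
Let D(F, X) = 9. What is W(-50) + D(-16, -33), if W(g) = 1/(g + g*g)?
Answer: 22051/2450 ≈ 9.0004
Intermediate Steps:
W(g) = 1/(g + g²)
W(-50) + D(-16, -33) = 1/((-50)*(1 - 50)) + 9 = -1/50/(-49) + 9 = -1/50*(-1/49) + 9 = 1/2450 + 9 = 22051/2450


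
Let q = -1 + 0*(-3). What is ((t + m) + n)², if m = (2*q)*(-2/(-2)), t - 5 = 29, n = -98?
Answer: 4356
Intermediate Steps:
t = 34 (t = 5 + 29 = 34)
q = -1 (q = -1 + 0 = -1)
m = -2 (m = (2*(-1))*(-2/(-2)) = -(-4)*(-1)/2 = -2*1 = -2)
((t + m) + n)² = ((34 - 2) - 98)² = (32 - 98)² = (-66)² = 4356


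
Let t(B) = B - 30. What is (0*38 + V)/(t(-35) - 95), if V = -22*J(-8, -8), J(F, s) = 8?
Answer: 11/10 ≈ 1.1000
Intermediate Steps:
V = -176 (V = -22*8 = -176)
t(B) = -30 + B
(0*38 + V)/(t(-35) - 95) = (0*38 - 176)/((-30 - 35) - 95) = (0 - 176)/(-65 - 95) = -176/(-160) = -176*(-1/160) = 11/10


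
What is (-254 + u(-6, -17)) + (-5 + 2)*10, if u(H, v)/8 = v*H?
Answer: 532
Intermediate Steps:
u(H, v) = 8*H*v (u(H, v) = 8*(v*H) = 8*(H*v) = 8*H*v)
(-254 + u(-6, -17)) + (-5 + 2)*10 = (-254 + 8*(-6)*(-17)) + (-5 + 2)*10 = (-254 + 816) - 3*10 = 562 - 30 = 532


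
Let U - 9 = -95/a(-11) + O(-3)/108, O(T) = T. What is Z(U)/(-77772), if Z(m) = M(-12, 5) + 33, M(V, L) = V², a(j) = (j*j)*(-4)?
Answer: -59/25924 ≈ -0.0022759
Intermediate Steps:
a(j) = -4*j² (a(j) = j²*(-4) = -4*j²)
U = 19969/2178 (U = 9 + (-95/((-4*(-11)²)) - 3/108) = 9 + (-95/((-4*121)) - 3*1/108) = 9 + (-95/(-484) - 1/36) = 9 + (-95*(-1/484) - 1/36) = 9 + (95/484 - 1/36) = 9 + 367/2178 = 19969/2178 ≈ 9.1685)
Z(m) = 177 (Z(m) = (-12)² + 33 = 144 + 33 = 177)
Z(U)/(-77772) = 177/(-77772) = 177*(-1/77772) = -59/25924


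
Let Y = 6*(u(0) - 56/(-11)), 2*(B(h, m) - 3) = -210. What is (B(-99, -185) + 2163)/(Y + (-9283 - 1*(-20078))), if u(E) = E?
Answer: 22671/119081 ≈ 0.19038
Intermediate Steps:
B(h, m) = -102 (B(h, m) = 3 + (1/2)*(-210) = 3 - 105 = -102)
Y = 336/11 (Y = 6*(0 - 56/(-11)) = 6*(0 - 56*(-1/11)) = 6*(0 + 56/11) = 6*(56/11) = 336/11 ≈ 30.545)
(B(-99, -185) + 2163)/(Y + (-9283 - 1*(-20078))) = (-102 + 2163)/(336/11 + (-9283 - 1*(-20078))) = 2061/(336/11 + (-9283 + 20078)) = 2061/(336/11 + 10795) = 2061/(119081/11) = 2061*(11/119081) = 22671/119081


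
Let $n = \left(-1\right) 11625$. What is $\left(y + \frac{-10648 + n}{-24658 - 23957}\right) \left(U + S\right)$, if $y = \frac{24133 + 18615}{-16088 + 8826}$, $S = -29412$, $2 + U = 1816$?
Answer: $\frac{26445058969706}{176521065} \approx 1.4981 \cdot 10^{5}$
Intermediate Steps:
$U = 1814$ ($U = -2 + 1816 = 1814$)
$n = -11625$
$y = - \frac{21374}{3631}$ ($y = \frac{42748}{-7262} = 42748 \left(- \frac{1}{7262}\right) = - \frac{21374}{3631} \approx -5.8865$)
$\left(y + \frac{-10648 + n}{-24658 - 23957}\right) \left(U + S\right) = \left(- \frac{21374}{3631} + \frac{-10648 - 11625}{-24658 - 23957}\right) \left(1814 - 29412\right) = \left(- \frac{21374}{3631} - \frac{22273}{-48615}\right) \left(-27598\right) = \left(- \frac{21374}{3631} - - \frac{22273}{48615}\right) \left(-27598\right) = \left(- \frac{21374}{3631} + \frac{22273}{48615}\right) \left(-27598\right) = \left(- \frac{958223747}{176521065}\right) \left(-27598\right) = \frac{26445058969706}{176521065}$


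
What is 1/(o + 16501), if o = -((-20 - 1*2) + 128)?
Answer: 1/16395 ≈ 6.0994e-5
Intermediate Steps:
o = -106 (o = -((-20 - 2) + 128) = -(-22 + 128) = -1*106 = -106)
1/(o + 16501) = 1/(-106 + 16501) = 1/16395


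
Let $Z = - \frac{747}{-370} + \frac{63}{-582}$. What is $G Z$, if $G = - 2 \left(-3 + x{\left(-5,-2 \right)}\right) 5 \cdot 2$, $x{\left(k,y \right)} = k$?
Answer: $\frac{1097184}{3589} \approx 305.71$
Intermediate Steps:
$Z = \frac{34287}{17945}$ ($Z = \left(-747\right) \left(- \frac{1}{370}\right) + 63 \left(- \frac{1}{582}\right) = \frac{747}{370} - \frac{21}{194} = \frac{34287}{17945} \approx 1.9107$)
$G = 160$ ($G = - 2 \left(-3 - 5\right) 5 \cdot 2 = - 2 \left(\left(-8\right) 5\right) 2 = \left(-2\right) \left(-40\right) 2 = 80 \cdot 2 = 160$)
$G Z = 160 \cdot \frac{34287}{17945} = \frac{1097184}{3589}$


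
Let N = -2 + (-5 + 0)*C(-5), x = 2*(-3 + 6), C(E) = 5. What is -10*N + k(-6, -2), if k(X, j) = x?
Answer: 276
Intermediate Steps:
x = 6 (x = 2*3 = 6)
k(X, j) = 6
N = -27 (N = -2 + (-5 + 0)*5 = -2 - 5*5 = -2 - 25 = -27)
-10*N + k(-6, -2) = -10*(-27) + 6 = 270 + 6 = 276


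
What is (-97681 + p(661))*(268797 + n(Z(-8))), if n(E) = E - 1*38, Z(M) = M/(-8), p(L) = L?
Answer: -26075095200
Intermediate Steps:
Z(M) = -M/8 (Z(M) = M*(-⅛) = -M/8)
n(E) = -38 + E (n(E) = E - 38 = -38 + E)
(-97681 + p(661))*(268797 + n(Z(-8))) = (-97681 + 661)*(268797 + (-38 - ⅛*(-8))) = -97020*(268797 + (-38 + 1)) = -97020*(268797 - 37) = -97020*268760 = -26075095200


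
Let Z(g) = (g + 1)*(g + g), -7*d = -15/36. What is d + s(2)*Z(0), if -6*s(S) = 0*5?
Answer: 5/84 ≈ 0.059524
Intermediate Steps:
d = 5/84 (d = -(-15)/(7*36) = -1/7*(-5/12) = 5/84 ≈ 0.059524)
s(S) = 0 (s(S) = -0*5 = -1/6*0 = 0)
Z(g) = 2*g*(1 + g) (Z(g) = (1 + g)*(2*g) = 2*g*(1 + g))
d + s(2)*Z(0) = 5/84 + 0*(2*0*(1 + 0)) = 5/84 + 0*(2*0*1) = 5/84 + 0*0 = 5/84 + 0 = 5/84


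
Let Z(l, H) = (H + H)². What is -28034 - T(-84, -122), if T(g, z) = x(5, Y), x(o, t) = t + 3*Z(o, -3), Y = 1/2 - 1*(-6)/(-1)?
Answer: -56273/2 ≈ -28137.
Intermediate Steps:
Z(l, H) = 4*H² (Z(l, H) = (2*H)² = 4*H²)
Y = -11/2 (Y = 1*(½) + 6*(-1) = ½ - 6 = -11/2 ≈ -5.5000)
x(o, t) = 108 + t (x(o, t) = t + 3*(4*(-3)²) = t + 3*(4*9) = t + 3*36 = t + 108 = 108 + t)
T(g, z) = 205/2 (T(g, z) = 108 - 11/2 = 205/2)
-28034 - T(-84, -122) = -28034 - 1*205/2 = -28034 - 205/2 = -56273/2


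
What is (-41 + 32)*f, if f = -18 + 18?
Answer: 0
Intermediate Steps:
f = 0
(-41 + 32)*f = (-41 + 32)*0 = -9*0 = 0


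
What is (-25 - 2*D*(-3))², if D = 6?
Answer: 121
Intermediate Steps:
(-25 - 2*D*(-3))² = (-25 - 2*6*(-3))² = (-25 - 12*(-3))² = (-25 + 36)² = 11² = 121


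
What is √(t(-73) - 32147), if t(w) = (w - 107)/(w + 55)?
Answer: I*√32137 ≈ 179.27*I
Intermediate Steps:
t(w) = (-107 + w)/(55 + w)
√(t(-73) - 32147) = √((-107 - 73)/(55 - 73) - 32147) = √(-180/(-18) - 32147) = √(-1/18*(-180) - 32147) = √(10 - 32147) = √(-32137) = I*√32137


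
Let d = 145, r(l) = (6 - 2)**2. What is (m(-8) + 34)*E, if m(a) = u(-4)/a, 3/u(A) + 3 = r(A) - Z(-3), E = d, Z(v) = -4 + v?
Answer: 157673/32 ≈ 4927.3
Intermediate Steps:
r(l) = 16 (r(l) = 4**2 = 16)
E = 145
u(A) = 3/20 (u(A) = 3/(-3 + (16 - (-4 - 3))) = 3/(-3 + (16 - 1*(-7))) = 3/(-3 + (16 + 7)) = 3/(-3 + 23) = 3/20)
m(a) = 3/(20*a)
(m(-8) + 34)*E = ((3/20)/(-8) + 34)*145 = ((3/20)*(-1/8) + 34)*145 = (-3/160 + 34)*145 = (5437/160)*145 = 157673/32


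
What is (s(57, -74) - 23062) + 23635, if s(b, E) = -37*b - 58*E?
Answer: 2756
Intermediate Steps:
s(b, E) = -58*E - 37*b
(s(57, -74) - 23062) + 23635 = ((-58*(-74) - 37*57) - 23062) + 23635 = ((4292 - 2109) - 23062) + 23635 = (2183 - 23062) + 23635 = -20879 + 23635 = 2756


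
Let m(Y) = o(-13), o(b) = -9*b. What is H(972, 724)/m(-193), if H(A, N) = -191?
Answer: -191/117 ≈ -1.6325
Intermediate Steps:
m(Y) = 117 (m(Y) = -9*(-13) = 117)
H(972, 724)/m(-193) = -191/117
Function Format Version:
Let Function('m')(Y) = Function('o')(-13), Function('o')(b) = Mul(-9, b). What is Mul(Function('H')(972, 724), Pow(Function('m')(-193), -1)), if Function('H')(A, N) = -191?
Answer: Rational(-191, 117) ≈ -1.6325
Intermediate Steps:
Function('m')(Y) = 117 (Function('m')(Y) = Mul(-9, -13) = 117)
Mul(Function('H')(972, 724), Pow(Function('m')(-193), -1)) = Mul(-191, Pow(117, -1)) = Mul(-191, Rational(1, 117)) = Rational(-191, 117)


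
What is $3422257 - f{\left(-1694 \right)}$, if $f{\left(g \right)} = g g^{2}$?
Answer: $4864585641$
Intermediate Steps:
$f{\left(g \right)} = g^{3}$
$3422257 - f{\left(-1694 \right)} = 3422257 - \left(-1694\right)^{3} = 3422257 - -4861163384 = 3422257 + 4861163384 = 4864585641$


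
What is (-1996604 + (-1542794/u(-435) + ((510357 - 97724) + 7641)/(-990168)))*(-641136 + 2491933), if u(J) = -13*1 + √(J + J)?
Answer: -1882461045916741623203/514392276 + 2855398506818*I*√870/1039 ≈ -3.6596e+12 + 8.1061e+10*I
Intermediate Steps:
u(J) = -13 + √2*√J (u(J) = -13 + √(2*J) = -13 + √2*√J)
(-1996604 + (-1542794/u(-435) + ((510357 - 97724) + 7641)/(-990168)))*(-641136 + 2491933) = (-1996604 + (-1542794/(-13 + √2*√(-435)) + ((510357 - 97724) + 7641)/(-990168)))*(-641136 + 2491933) = (-1996604 + (-1542794/(-13 + √2*(I*√435)) + (412633 + 7641)*(-1/990168)))*1850797 = (-1996604 + (-1542794/(-13 + I*√870) + 420274*(-1/990168)))*1850797 = (-1996604 + (-1542794/(-13 + I*√870) - 210137/495084))*1850797 = (-1996604 + (-210137/495084 - 1542794/(-13 + I*√870)))*1850797 = (-988486904873/495084 - 1542794/(-13 + I*√870))*1850797 = -1829488598078233781/495084 - 2855398506818/(-13 + I*√870)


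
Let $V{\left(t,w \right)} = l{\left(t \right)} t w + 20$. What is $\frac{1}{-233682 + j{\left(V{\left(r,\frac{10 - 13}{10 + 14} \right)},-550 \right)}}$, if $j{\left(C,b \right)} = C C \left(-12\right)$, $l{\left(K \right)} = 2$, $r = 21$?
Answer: $- \frac{4}{945171} \approx -4.232 \cdot 10^{-6}$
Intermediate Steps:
$V{\left(t,w \right)} = 20 + 2 t w$ ($V{\left(t,w \right)} = 2 t w + 20 = 20 + 2 t w$)
$j{\left(C,b \right)} = - 12 C^{2}$ ($j{\left(C,b \right)} = C^{2} \left(-12\right) = - 12 C^{2}$)
$\frac{1}{-233682 + j{\left(V{\left(r,\frac{10 - 13}{10 + 14} \right)},-550 \right)}} = \frac{1}{-233682 - 12 \left(20 + 2 \cdot 21 \frac{10 - 13}{10 + 14}\right)^{2}} = \frac{1}{-233682 - 12 \left(20 + 2 \cdot 21 \left(- \frac{3}{24}\right)\right)^{2}} = \frac{1}{-233682 - 12 \left(20 + 2 \cdot 21 \left(\left(-3\right) \frac{1}{24}\right)\right)^{2}} = \frac{1}{-233682 - 12 \left(20 + 2 \cdot 21 \left(- \frac{1}{8}\right)\right)^{2}} = \frac{1}{-233682 - 12 \left(20 - \frac{21}{4}\right)^{2}} = \frac{1}{-233682 - 12 \left(\frac{59}{4}\right)^{2}} = \frac{1}{-233682 - \frac{10443}{4}} = \frac{1}{- \frac{945171}{4}} = - \frac{4}{945171}$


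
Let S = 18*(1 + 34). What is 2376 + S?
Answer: 3006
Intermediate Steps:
S = 630 (S = 18*35 = 630)
2376 + S = 2376 + 630 = 3006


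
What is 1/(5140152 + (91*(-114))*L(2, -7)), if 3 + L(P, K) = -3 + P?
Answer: 1/5181648 ≈ 1.9299e-7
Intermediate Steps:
L(P, K) = -6 + P (L(P, K) = -3 + (-3 + P) = -6 + P)
1/(5140152 + (91*(-114))*L(2, -7)) = 1/(5140152 + (91*(-114))*(-6 + 2)) = 1/(5140152 - 10374*(-4)) = 1/(5140152 + 41496) = 1/5181648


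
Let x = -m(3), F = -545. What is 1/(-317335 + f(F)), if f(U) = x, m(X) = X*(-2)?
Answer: -1/317329 ≈ -3.1513e-6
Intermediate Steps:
m(X) = -2*X
x = 6 (x = -(-2)*3 = -1*(-6) = 6)
f(U) = 6
1/(-317335 + f(F)) = 1/(-317335 + 6) = 1/(-317329) = -1/317329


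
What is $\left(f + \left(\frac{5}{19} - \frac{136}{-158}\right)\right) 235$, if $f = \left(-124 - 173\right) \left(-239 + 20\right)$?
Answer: $\frac{22943339050}{1501} \approx 1.5285 \cdot 10^{7}$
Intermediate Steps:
$f = 65043$ ($f = \left(-297\right) \left(-219\right) = 65043$)
$\left(f + \left(\frac{5}{19} - \frac{136}{-158}\right)\right) 235 = \left(65043 + \left(\frac{5}{19} - \frac{136}{-158}\right)\right) 235 = \left(65043 + \left(5 \cdot \frac{1}{19} - - \frac{68}{79}\right)\right) 235 = \left(65043 + \left(\frac{5}{19} + \frac{68}{79}\right)\right) 235 = \left(65043 + \frac{1687}{1501}\right) 235 = \frac{97631230}{1501} \cdot 235 = \frac{22943339050}{1501}$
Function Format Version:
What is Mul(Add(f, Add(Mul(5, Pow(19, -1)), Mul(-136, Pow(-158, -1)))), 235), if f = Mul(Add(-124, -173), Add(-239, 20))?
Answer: Rational(22943339050, 1501) ≈ 1.5285e+7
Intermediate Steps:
f = 65043 (f = Mul(-297, -219) = 65043)
Mul(Add(f, Add(Mul(5, Pow(19, -1)), Mul(-136, Pow(-158, -1)))), 235) = Mul(Add(65043, Add(Mul(5, Pow(19, -1)), Mul(-136, Pow(-158, -1)))), 235) = Mul(Add(65043, Add(Mul(5, Rational(1, 19)), Mul(-136, Rational(-1, 158)))), 235) = Mul(Add(65043, Add(Rational(5, 19), Rational(68, 79))), 235) = Mul(Add(65043, Rational(1687, 1501)), 235) = Mul(Rational(97631230, 1501), 235) = Rational(22943339050, 1501)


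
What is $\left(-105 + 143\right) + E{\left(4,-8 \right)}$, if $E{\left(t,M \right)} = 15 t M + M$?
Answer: $-450$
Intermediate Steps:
$E{\left(t,M \right)} = M + 15 M t$ ($E{\left(t,M \right)} = 15 M t + M = M + 15 M t$)
$\left(-105 + 143\right) + E{\left(4,-8 \right)} = \left(-105 + 143\right) - 8 \left(1 + 15 \cdot 4\right) = 38 - 8 \left(1 + 60\right) = 38 - 488 = -450$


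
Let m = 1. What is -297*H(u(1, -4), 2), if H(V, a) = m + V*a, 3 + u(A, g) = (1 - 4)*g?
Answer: -5643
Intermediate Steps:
u(A, g) = -3 - 3*g (u(A, g) = -3 + (1 - 4)*g = -3 - 3*g)
H(V, a) = 1 + V*a
-297*H(u(1, -4), 2) = -297*(1 + (-3 - 3*(-4))*2) = -297*(1 + (-3 + 12)*2) = -297*(1 + 9*2) = -297*(1 + 18) = -297*19 = -5643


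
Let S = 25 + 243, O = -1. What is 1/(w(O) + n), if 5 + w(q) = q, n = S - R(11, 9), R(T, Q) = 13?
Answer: 1/249 ≈ 0.0040161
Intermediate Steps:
S = 268
n = 255 (n = 268 - 1*13 = 268 - 13 = 255)
w(q) = -5 + q
1/(w(O) + n) = 1/((-5 - 1) + 255) = 1/(-6 + 255) = 1/249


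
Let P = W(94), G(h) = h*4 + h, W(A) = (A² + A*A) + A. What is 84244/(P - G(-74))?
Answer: 21061/4534 ≈ 4.6451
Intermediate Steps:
W(A) = A + 2*A² (W(A) = (A² + A²) + A = 2*A² + A = A + 2*A²)
G(h) = 5*h (G(h) = 4*h + h = 5*h)
P = 17766 (P = 94*(1 + 2*94) = 94*(1 + 188) = 94*189 = 17766)
84244/(P - G(-74)) = 84244/(17766 - 5*(-74)) = 84244/(17766 - 1*(-370)) = 84244/(17766 + 370) = 84244/18136 = 84244*(1/18136) = 21061/4534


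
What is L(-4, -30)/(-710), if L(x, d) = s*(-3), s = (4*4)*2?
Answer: 48/355 ≈ 0.13521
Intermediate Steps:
s = 32 (s = 16*2 = 32)
L(x, d) = -96 (L(x, d) = 32*(-3) = -96)
L(-4, -30)/(-710) = -96/(-710) = -96*(-1/710) = 48/355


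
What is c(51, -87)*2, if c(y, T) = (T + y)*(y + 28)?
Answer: -5688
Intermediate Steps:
c(y, T) = (28 + y)*(T + y) (c(y, T) = (T + y)*(28 + y) = (28 + y)*(T + y))
c(51, -87)*2 = (51² + 28*(-87) + 28*51 - 87*51)*2 = (2601 - 2436 + 1428 - 4437)*2 = -2844*2 = -5688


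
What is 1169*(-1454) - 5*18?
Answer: -1699816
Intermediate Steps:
1169*(-1454) - 5*18 = -1699726 - 90 = -1699816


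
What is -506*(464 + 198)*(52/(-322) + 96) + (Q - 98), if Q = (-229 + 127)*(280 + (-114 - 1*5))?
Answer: -224838160/7 ≈ -3.2120e+7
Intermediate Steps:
Q = -16422 (Q = -102*(280 + (-114 - 5)) = -102*(280 - 119) = -102*161 = -16422)
-506*(464 + 198)*(52/(-322) + 96) + (Q - 98) = -506*(464 + 198)*(52/(-322) + 96) + (-16422 - 98) = -334972*(52*(-1/322) + 96) - 16520 = -334972*(-26/161 + 96) - 16520 = -334972*15430/161 - 16520 = -506*10214660/161 - 16520 = -224722520/7 - 16520 = -224838160/7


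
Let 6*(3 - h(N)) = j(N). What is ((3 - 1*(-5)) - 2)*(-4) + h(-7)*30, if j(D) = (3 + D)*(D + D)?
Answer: -214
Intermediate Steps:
j(D) = 2*D*(3 + D) (j(D) = (3 + D)*(2*D) = 2*D*(3 + D))
h(N) = 3 - N*(3 + N)/3
((3 - 1*(-5)) - 2)*(-4) + h(-7)*30 = ((3 - 1*(-5)) - 2)*(-4) + (3 - ⅓*(-7)*(3 - 7))*30 = ((3 + 5) - 2)*(-4) + (3 - ⅓*(-7)*(-4))*30 = (8 - 2)*(-4) + (3 - 28/3)*30 = 6*(-4) - 19/3*30 = -24 - 190 = -214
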